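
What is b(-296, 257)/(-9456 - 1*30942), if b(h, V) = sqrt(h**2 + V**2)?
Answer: -sqrt(153665)/40398 ≈ -0.0097035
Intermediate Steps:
b(h, V) = sqrt(V**2 + h**2)
b(-296, 257)/(-9456 - 1*30942) = sqrt(257**2 + (-296)**2)/(-9456 - 1*30942) = sqrt(66049 + 87616)/(-9456 - 30942) = sqrt(153665)/(-40398) = sqrt(153665)*(-1/40398) = -sqrt(153665)/40398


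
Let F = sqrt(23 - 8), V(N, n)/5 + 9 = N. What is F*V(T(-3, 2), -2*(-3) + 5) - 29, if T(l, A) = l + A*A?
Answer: -29 - 40*sqrt(15) ≈ -183.92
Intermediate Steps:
T(l, A) = l + A**2
V(N, n) = -45 + 5*N
F = sqrt(15) ≈ 3.8730
F*V(T(-3, 2), -2*(-3) + 5) - 29 = sqrt(15)*(-45 + 5*(-3 + 2**2)) - 29 = sqrt(15)*(-45 + 5*(-3 + 4)) - 29 = sqrt(15)*(-45 + 5*1) - 29 = sqrt(15)*(-45 + 5) - 29 = sqrt(15)*(-40) - 29 = -40*sqrt(15) - 29 = -29 - 40*sqrt(15)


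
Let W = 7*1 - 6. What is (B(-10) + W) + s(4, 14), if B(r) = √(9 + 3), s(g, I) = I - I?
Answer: 1 + 2*√3 ≈ 4.4641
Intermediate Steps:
s(g, I) = 0
B(r) = 2*√3 (B(r) = √12 = 2*√3)
W = 1 (W = 7 - 6 = 1)
(B(-10) + W) + s(4, 14) = (2*√3 + 1) + 0 = (1 + 2*√3) + 0 = 1 + 2*√3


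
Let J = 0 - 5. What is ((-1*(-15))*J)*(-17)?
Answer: 1275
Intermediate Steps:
J = -5
((-1*(-15))*J)*(-17) = (-1*(-15)*(-5))*(-17) = (15*(-5))*(-17) = -75*(-17) = 1275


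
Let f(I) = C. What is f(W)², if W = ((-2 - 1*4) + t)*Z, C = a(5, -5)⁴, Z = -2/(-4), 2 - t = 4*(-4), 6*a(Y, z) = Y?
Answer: 390625/1679616 ≈ 0.23257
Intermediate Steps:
a(Y, z) = Y/6
t = 18 (t = 2 - 4*(-4) = 2 - 1*(-16) = 2 + 16 = 18)
Z = ½ (Z = -2*(-¼) = ½ ≈ 0.50000)
C = 625/1296 (C = ((⅙)*5)⁴ = (⅚)⁴ = 625/1296 ≈ 0.48225)
W = 6 (W = ((-2 - 1*4) + 18)*(½) = ((-2 - 4) + 18)*(½) = (-6 + 18)*(½) = 12*(½) = 6)
f(I) = 625/1296
f(W)² = (625/1296)² = 390625/1679616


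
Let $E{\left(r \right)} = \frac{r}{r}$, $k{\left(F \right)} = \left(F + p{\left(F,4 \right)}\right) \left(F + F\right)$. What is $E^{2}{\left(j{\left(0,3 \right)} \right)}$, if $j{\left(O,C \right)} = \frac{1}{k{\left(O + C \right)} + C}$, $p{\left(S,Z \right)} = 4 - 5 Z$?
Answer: $1$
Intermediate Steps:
$k{\left(F \right)} = 2 F \left(-16 + F\right)$ ($k{\left(F \right)} = \left(F + \left(4 - 20\right)\right) \left(F + F\right) = \left(F + \left(4 - 20\right)\right) 2 F = \left(F - 16\right) 2 F = \left(-16 + F\right) 2 F = 2 F \left(-16 + F\right)$)
$j{\left(O,C \right)} = \frac{1}{C + 2 \left(C + O\right) \left(-16 + C + O\right)}$ ($j{\left(O,C \right)} = \frac{1}{2 \left(O + C\right) \left(-16 + \left(O + C\right)\right) + C} = \frac{1}{2 \left(C + O\right) \left(-16 + \left(C + O\right)\right) + C} = \frac{1}{2 \left(C + O\right) \left(-16 + C + O\right) + C} = \frac{1}{C + 2 \left(C + O\right) \left(-16 + C + O\right)}$)
$E{\left(r \right)} = 1$
$E^{2}{\left(j{\left(0,3 \right)} \right)} = 1^{2} = 1$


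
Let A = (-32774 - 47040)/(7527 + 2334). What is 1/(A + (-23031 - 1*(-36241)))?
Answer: 9861/130183996 ≈ 7.5747e-5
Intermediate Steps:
A = -79814/9861 ≈ -8.0939
1/(A + (-23031 - 1*(-36241))) = 1/(-79814/9861 + (-23031 - 1*(-36241))) = 1/(-79814/9861 + (-23031 + 36241)) = 1/(-79814/9861 + 13210) = 1/(130183996/9861) = 9861/130183996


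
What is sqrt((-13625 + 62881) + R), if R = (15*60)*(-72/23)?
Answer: 2*sqrt(6141506)/23 ≈ 215.50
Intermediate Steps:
R = -64800/23 (R = 900*(-72*1/23) = 900*(-72/23) = -64800/23 ≈ -2817.4)
sqrt((-13625 + 62881) + R) = sqrt((-13625 + 62881) - 64800/23) = sqrt(49256 - 64800/23) = sqrt(1068088/23) = 2*sqrt(6141506)/23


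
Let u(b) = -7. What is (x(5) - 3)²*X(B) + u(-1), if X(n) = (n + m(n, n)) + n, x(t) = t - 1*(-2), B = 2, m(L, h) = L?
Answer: 89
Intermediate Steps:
x(t) = 2 + t (x(t) = t + 2 = 2 + t)
X(n) = 3*n (X(n) = (n + n) + n = 2*n + n = 3*n)
(x(5) - 3)²*X(B) + u(-1) = ((2 + 5) - 3)²*(3*2) - 7 = (7 - 3)²*6 - 7 = 4²*6 - 7 = 16*6 - 7 = 96 - 7 = 89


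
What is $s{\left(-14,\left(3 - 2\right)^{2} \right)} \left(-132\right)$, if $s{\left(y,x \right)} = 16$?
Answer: $-2112$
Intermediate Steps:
$s{\left(-14,\left(3 - 2\right)^{2} \right)} \left(-132\right) = 16 \left(-132\right) = -2112$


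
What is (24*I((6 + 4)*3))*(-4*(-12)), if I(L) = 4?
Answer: 4608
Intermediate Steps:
(24*I((6 + 4)*3))*(-4*(-12)) = (24*4)*(-4*(-12)) = 96*48 = 4608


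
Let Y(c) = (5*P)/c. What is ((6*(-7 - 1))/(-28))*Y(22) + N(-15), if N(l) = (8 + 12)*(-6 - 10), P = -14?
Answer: -3580/11 ≈ -325.45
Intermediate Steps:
N(l) = -320 (N(l) = 20*(-16) = -320)
Y(c) = -70/c (Y(c) = (5*(-14))/c = -70/c)
((6*(-7 - 1))/(-28))*Y(22) + N(-15) = ((6*(-7 - 1))/(-28))*(-70/22) - 320 = ((6*(-8))*(-1/28))*(-70*1/22) - 320 = -48*(-1/28)*(-35/11) - 320 = (12/7)*(-35/11) - 320 = -60/11 - 320 = -3580/11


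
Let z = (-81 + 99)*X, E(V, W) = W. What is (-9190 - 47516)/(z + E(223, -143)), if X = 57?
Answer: -56706/883 ≈ -64.220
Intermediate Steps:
z = 1026 (z = (-81 + 99)*57 = 18*57 = 1026)
(-9190 - 47516)/(z + E(223, -143)) = (-9190 - 47516)/(1026 - 143) = -56706/883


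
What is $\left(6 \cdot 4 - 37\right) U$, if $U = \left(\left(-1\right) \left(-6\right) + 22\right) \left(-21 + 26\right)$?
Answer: $-1820$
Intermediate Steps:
$U = 140$ ($U = \left(6 + 22\right) 5 = 28 \cdot 5 = 140$)
$\left(6 \cdot 4 - 37\right) U = \left(6 \cdot 4 - 37\right) 140 = \left(24 - 37\right) 140 = \left(-13\right) 140 = -1820$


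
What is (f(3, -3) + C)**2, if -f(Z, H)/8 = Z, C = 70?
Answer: 2116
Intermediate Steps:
f(Z, H) = -8*Z
(f(3, -3) + C)**2 = (-8*3 + 70)**2 = (-24 + 70)**2 = 46**2 = 2116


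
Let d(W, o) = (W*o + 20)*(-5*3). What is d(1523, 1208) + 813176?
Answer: -26783884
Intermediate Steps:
d(W, o) = -300 - 15*W*o (d(W, o) = (20 + W*o)*(-15) = -300 - 15*W*o)
d(1523, 1208) + 813176 = (-300 - 15*1523*1208) + 813176 = (-300 - 27596760) + 813176 = -27597060 + 813176 = -26783884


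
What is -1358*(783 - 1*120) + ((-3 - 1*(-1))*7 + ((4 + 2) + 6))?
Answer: -900356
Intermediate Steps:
-1358*(783 - 1*120) + ((-3 - 1*(-1))*7 + ((4 + 2) + 6)) = -1358*(783 - 120) + ((-3 + 1)*7 + (6 + 6)) = -1358*663 + (-2*7 + 12) = -900354 + (-14 + 12) = -900354 - 2 = -900356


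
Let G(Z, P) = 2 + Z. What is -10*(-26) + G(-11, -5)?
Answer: 251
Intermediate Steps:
-10*(-26) + G(-11, -5) = -10*(-26) + (2 - 11) = 260 - 9 = 251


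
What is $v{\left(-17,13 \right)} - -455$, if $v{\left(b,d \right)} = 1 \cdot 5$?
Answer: $460$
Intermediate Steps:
$v{\left(b,d \right)} = 5$
$v{\left(-17,13 \right)} - -455 = 5 - -455 = 5 + 455 = 460$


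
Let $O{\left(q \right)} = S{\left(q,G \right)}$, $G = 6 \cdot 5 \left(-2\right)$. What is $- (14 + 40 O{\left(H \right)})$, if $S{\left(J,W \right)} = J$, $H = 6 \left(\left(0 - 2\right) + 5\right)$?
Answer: $-734$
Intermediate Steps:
$G = -60$ ($G = 30 \left(-2\right) = -60$)
$H = 18$ ($H = 6 \left(-2 + 5\right) = 6 \cdot 3 = 18$)
$O{\left(q \right)} = q$
$- (14 + 40 O{\left(H \right)}) = - (14 + 40 \cdot 18) = - (14 + 720) = \left(-1\right) 734 = -734$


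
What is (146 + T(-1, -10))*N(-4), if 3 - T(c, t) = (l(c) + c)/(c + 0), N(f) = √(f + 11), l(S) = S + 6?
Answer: 153*√7 ≈ 404.80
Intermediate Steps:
l(S) = 6 + S
N(f) = √(11 + f)
T(c, t) = 3 - (6 + 2*c)/c (T(c, t) = 3 - ((6 + c) + c)/(c + 0) = 3 - (6 + 2*c)/c)
(146 + T(-1, -10))*N(-4) = (146 + (-6 - 1)/(-1))*√(11 - 4) = (146 - 1*(-7))*√7 = (146 + 7)*√7 = 153*√7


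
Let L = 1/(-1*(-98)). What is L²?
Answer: 1/9604 ≈ 0.00010412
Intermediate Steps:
L = 1/98 ≈ 0.010204
L² = (1/98)² = 1/9604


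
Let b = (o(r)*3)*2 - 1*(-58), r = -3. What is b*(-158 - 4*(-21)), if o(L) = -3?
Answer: -2960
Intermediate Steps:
b = 40 (b = -3*3*2 - 1*(-58) = -9*2 + 58 = -18 + 58 = 40)
b*(-158 - 4*(-21)) = 40*(-158 - 4*(-21)) = 40*(-158 + 84) = 40*(-74) = -2960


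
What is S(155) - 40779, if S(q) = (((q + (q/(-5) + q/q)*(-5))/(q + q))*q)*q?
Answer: -34283/2 ≈ -17142.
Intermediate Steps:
S(q) = q*(-5/2 + q) (S(q) = (((q + (q*(-1/5) + 1)*(-5))/((2*q)))*q)*q = (((q + (-q/5 + 1)*(-5))*(1/(2*q)))*q)*q = (((q + (1 - q/5)*(-5))*(1/(2*q)))*q)*q = (((q + (-5 + q))*(1/(2*q)))*q)*q = (((-5 + 2*q)*(1/(2*q)))*q)*q = (((-5 + 2*q)/(2*q))*q)*q = (-5/2 + q)*q = q*(-5/2 + q))
S(155) - 40779 = (1/2)*155*(-5 + 2*155) - 40779 = (1/2)*155*(-5 + 310) - 40779 = (1/2)*155*305 - 40779 = 47275/2 - 40779 = -34283/2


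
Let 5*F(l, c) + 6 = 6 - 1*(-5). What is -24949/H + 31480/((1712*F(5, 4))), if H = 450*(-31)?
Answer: 15058084/746325 ≈ 20.176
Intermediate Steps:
F(l, c) = 1 (F(l, c) = -6/5 + (6 - 1*(-5))/5 = -6/5 + (6 + 5)/5 = -6/5 + (⅕)*11 = -6/5 + 11/5 = 1)
H = -13950
-24949/H + 31480/((1712*F(5, 4))) = -24949/(-13950) + 31480/((1712*1)) = -24949*(-1/13950) + 31480/1712 = 24949/13950 + 31480*(1/1712) = 24949/13950 + 3935/214 = 15058084/746325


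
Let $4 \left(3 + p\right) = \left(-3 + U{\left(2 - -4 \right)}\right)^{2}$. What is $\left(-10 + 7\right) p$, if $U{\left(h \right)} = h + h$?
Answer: $- \frac{207}{4} \approx -51.75$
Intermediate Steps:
$U{\left(h \right)} = 2 h$
$p = \frac{69}{4}$ ($p = -3 + \frac{\left(-3 + 2 \left(2 - -4\right)\right)^{2}}{4} = -3 + \frac{\left(-3 + 2 \left(2 + 4\right)\right)^{2}}{4} = -3 + \frac{\left(-3 + 2 \cdot 6\right)^{2}}{4} = -3 + \frac{\left(-3 + 12\right)^{2}}{4} = -3 + \frac{9^{2}}{4} = -3 + \frac{1}{4} \cdot 81 = -3 + \frac{81}{4} = \frac{69}{4} \approx 17.25$)
$\left(-10 + 7\right) p = \left(-10 + 7\right) \frac{69}{4} = \left(-3\right) \frac{69}{4} = - \frac{207}{4}$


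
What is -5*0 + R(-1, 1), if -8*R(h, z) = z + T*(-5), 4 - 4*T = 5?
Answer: -9/32 ≈ -0.28125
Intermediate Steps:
T = -¼ (T = 1 - ¼*5 = 1 - 5/4 = -¼ ≈ -0.25000)
R(h, z) = -5/32 - z/8 (R(h, z) = -(z - ¼*(-5))/8 = -(z + 5/4)/8 = -(5/4 + z)/8 = -5/32 - z/8)
-5*0 + R(-1, 1) = -5*0 + (-5/32 - ⅛*1) = 0 + (-5/32 - ⅛) = 0 - 9/32 = -9/32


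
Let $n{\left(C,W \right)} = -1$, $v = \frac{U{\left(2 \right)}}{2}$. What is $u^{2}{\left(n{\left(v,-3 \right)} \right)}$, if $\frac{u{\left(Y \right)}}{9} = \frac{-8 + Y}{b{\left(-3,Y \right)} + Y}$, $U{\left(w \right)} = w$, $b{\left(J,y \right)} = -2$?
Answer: $729$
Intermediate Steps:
$v = 1$ ($v = \frac{2}{2} = 2 \cdot \frac{1}{2} = 1$)
$u{\left(Y \right)} = \frac{9 \left(-8 + Y\right)}{-2 + Y}$ ($u{\left(Y \right)} = 9 \frac{-8 + Y}{-2 + Y} = \frac{9 \left(-8 + Y\right)}{-2 + Y}$)
$u^{2}{\left(n{\left(v,-3 \right)} \right)} = \left(\frac{9 \left(-8 - 1\right)}{-2 - 1}\right)^{2} = \left(9 \frac{1}{-3} \left(-9\right)\right)^{2} = \left(9 \left(- \frac{1}{3}\right) \left(-9\right)\right)^{2} = 27^{2} = 729$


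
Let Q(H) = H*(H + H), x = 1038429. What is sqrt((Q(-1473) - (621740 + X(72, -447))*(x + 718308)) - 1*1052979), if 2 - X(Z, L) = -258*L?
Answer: I*sqrt(889636438113) ≈ 9.4321e+5*I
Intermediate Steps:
X(Z, L) = 2 + 258*L (X(Z, L) = 2 - (-258)*L = 2 + 258*L)
Q(H) = 2*H**2 (Q(H) = H*(2*H) = 2*H**2)
sqrt((Q(-1473) - (621740 + X(72, -447))*(x + 718308)) - 1*1052979) = sqrt((2*(-1473)**2 - (621740 + (2 + 258*(-447)))*(1038429 + 718308)) - 1*1052979) = sqrt((2*2169729 - (621740 + (2 - 115326))*1756737) - 1052979) = sqrt((4339458 - (621740 - 115324)*1756737) - 1052979) = sqrt((4339458 - 506416*1756737) - 1052979) = sqrt((4339458 - 1*889639724592) - 1052979) = sqrt((4339458 - 889639724592) - 1052979) = sqrt(-889635385134 - 1052979) = sqrt(-889636438113) = I*sqrt(889636438113)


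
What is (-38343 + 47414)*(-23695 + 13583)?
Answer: -91725952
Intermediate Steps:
(-38343 + 47414)*(-23695 + 13583) = 9071*(-10112) = -91725952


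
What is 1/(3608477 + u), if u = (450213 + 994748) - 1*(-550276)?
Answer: 1/5603714 ≈ 1.7845e-7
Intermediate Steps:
u = 1995237 (u = 1444961 + 550276 = 1995237)
1/(3608477 + u) = 1/(3608477 + 1995237) = 1/5603714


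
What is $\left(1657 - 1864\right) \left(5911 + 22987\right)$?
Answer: $-5981886$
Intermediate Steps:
$\left(1657 - 1864\right) \left(5911 + 22987\right) = \left(-207\right) 28898 = -5981886$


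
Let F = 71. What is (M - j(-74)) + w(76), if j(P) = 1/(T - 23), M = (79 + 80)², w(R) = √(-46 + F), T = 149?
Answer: 3186035/126 ≈ 25286.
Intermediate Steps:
w(R) = 5 (w(R) = √(-46 + 71) = √25 = 5)
M = 25281 (M = 159² = 25281)
j(P) = 1/126 (j(P) = 1/(149 - 23) = 1/126)
(M - j(-74)) + w(76) = (25281 - 1*1/126) + 5 = (25281 - 1/126) + 5 = 3185405/126 + 5 = 3186035/126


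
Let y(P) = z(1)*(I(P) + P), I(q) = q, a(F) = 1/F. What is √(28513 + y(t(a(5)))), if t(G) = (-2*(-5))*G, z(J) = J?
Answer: √28517 ≈ 168.87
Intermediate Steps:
t(G) = 10*G
y(P) = 2*P (y(P) = 1*(P + P) = 1*(2*P) = 2*P)
√(28513 + y(t(a(5)))) = √(28513 + 2*(10/5)) = √(28513 + 2*(10*(⅕))) = √(28513 + 2*2) = √(28513 + 4) = √28517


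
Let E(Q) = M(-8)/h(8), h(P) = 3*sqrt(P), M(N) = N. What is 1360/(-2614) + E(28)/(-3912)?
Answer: -680/1307 + sqrt(2)/5868 ≈ -0.52003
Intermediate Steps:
E(Q) = -2*sqrt(2)/3 (E(Q) = -8*sqrt(2)/12 = -2*sqrt(2)/3)
1360/(-2614) + E(28)/(-3912) = 1360/(-2614) - 2*sqrt(2)/3/(-3912) = 1360*(-1/2614) - 2*sqrt(2)/3*(-1/3912) = -680/1307 + sqrt(2)/5868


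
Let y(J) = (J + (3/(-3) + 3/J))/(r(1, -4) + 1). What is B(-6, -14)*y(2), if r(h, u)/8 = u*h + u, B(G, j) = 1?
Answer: -5/126 ≈ -0.039683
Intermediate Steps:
r(h, u) = 8*u + 8*h*u (r(h, u) = 8*(u*h + u) = 8*(h*u + u) = 8*(u + h*u) = 8*u + 8*h*u)
y(J) = 1/63 - 1/(21*J) - J/63 (y(J) = (J + (3/(-3) + 3/J))/(8*(-4)*(1 + 1) + 1) = (J + (3*(-1/3) + 3/J))/(8*(-4)*2 + 1) = (J + (-1 + 3/J))/(-64 + 1) = (-1 + J + 3/J)/(-63) = (-1 + J + 3/J)*(-1/63) = 1/63 - 1/(21*J) - J/63)
B(-6, -14)*y(2) = 1*((1/63)*(-3 + 2 - 1*2**2)/2) = 1*((1/63)*(1/2)*(-3 + 2 - 1*4)) = 1*((1/63)*(1/2)*(-3 + 2 - 4)) = 1*((1/63)*(1/2)*(-5)) = 1*(-5/126) = -5/126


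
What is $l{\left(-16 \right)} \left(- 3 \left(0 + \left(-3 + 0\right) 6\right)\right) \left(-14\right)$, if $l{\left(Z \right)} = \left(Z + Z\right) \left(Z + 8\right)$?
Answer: $-193536$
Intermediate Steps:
$l{\left(Z \right)} = 2 Z \left(8 + Z\right)$
$l{\left(-16 \right)} \left(- 3 \left(0 + \left(-3 + 0\right) 6\right)\right) \left(-14\right) = 2 \left(-16\right) \left(8 - 16\right) \left(- 3 \left(0 + \left(-3 + 0\right) 6\right)\right) \left(-14\right) = 2 \left(-16\right) \left(-8\right) \left(- 3 \left(0 - 18\right)\right) \left(-14\right) = 256 \left(- 3 \left(0 - 18\right)\right) \left(-14\right) = 256 \left(\left(-3\right) \left(-18\right)\right) \left(-14\right) = 256 \cdot 54 \left(-14\right) = 13824 \left(-14\right) = -193536$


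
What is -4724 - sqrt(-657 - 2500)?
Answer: -4724 - I*sqrt(3157) ≈ -4724.0 - 56.187*I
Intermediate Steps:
-4724 - sqrt(-657 - 2500) = -4724 - sqrt(-3157) = -4724 - I*sqrt(3157)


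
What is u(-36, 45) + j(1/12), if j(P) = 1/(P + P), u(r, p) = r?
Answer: -30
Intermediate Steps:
j(P) = 1/(2*P)
u(-36, 45) + j(1/12) = -36 + 1/(2*(1/12)) = -36 + (½)*12 = -36 + 6 = -30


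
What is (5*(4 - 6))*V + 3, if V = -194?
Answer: 1943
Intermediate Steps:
(5*(4 - 6))*V + 3 = (5*(4 - 6))*(-194) + 3 = (5*(-2))*(-194) + 3 = -10*(-194) + 3 = 1940 + 3 = 1943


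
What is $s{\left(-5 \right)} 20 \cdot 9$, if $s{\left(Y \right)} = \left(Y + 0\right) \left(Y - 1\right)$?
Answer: $5400$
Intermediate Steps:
$s{\left(Y \right)} = Y \left(-1 + Y\right)$
$s{\left(-5 \right)} 20 \cdot 9 = - 5 \left(-1 - 5\right) 20 \cdot 9 = \left(-5\right) \left(-6\right) 20 \cdot 9 = 30 \cdot 20 \cdot 9 = 600 \cdot 9 = 5400$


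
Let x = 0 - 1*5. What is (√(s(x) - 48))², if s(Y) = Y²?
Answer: -23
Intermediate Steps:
x = -5 (x = 0 - 5 = -5)
(√(s(x) - 48))² = (√((-5)² - 48))² = (√(25 - 48))² = (√(-23))² = (I*√23)² = -23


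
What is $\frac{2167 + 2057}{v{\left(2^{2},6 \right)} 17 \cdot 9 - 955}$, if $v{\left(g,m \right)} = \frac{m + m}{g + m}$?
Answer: $- \frac{21120}{3857} \approx -5.4758$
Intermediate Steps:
$v{\left(g,m \right)} = \frac{2 m}{g + m}$
$\frac{2167 + 2057}{v{\left(2^{2},6 \right)} 17 \cdot 9 - 955} = \frac{2167 + 2057}{2 \cdot 6 \frac{1}{2^{2} + 6} \cdot 17 \cdot 9 - 955} = \frac{4224}{2 \cdot 6 \frac{1}{4 + 6} \cdot 17 \cdot 9 - 955} = \frac{4224}{2 \cdot 6 \cdot \frac{1}{10} \cdot 17 \cdot 9 - 955} = \frac{4224}{\frac{6}{5} \cdot 17 \cdot 9 - 955} = \frac{4224}{\frac{102}{5} \cdot 9 - 955} = \frac{4224}{\frac{918}{5} - 955} = \frac{4224}{- \frac{3857}{5}} = 4224 \left(- \frac{5}{3857}\right) = - \frac{21120}{3857}$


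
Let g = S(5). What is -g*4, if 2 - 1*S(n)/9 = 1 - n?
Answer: -216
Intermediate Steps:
S(n) = 9 + 9*n (S(n) = 18 - 9*(1 - n) = 18 + (-9 + 9*n) = 9 + 9*n)
g = 54 (g = 9 + 9*5 = 9 + 45 = 54)
-g*4 = -54*4 = -1*216 = -216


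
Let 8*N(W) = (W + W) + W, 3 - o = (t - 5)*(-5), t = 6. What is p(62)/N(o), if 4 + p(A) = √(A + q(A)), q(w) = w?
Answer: -4/3 + 2*√31/3 ≈ 2.3785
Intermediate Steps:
p(A) = -4 + √2*√A (p(A) = -4 + √(A + A) = -4 + √(2*A) = -4 + √2*√A)
o = 8 (o = 3 - (6 - 5)*(-5) = 3 - (-5) = 3 - 1*(-5) = 3 + 5 = 8)
N(W) = 3*W/8 (N(W) = ((W + W) + W)/8 = (2*W + W)/8 = (3*W)/8 = 3*W/8)
p(62)/N(o) = (-4 + √2*√62)/(((3/8)*8)) = (-4 + 2*√31)/3 = (-4 + 2*√31)*(⅓) = -4/3 + 2*√31/3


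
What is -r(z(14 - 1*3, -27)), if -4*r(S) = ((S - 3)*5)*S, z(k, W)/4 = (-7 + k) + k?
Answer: 4275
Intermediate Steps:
z(k, W) = -28 + 8*k (z(k, W) = 4*((-7 + k) + k) = 4*(-7 + 2*k) = -28 + 8*k)
r(S) = -S*(-15 + 5*S)/4 (r(S) = -(S - 3)*5*S/4 = -(-3 + S)*5*S/4 = -(-15 + 5*S)*S/4 = -S*(-15 + 5*S)/4)
-r(z(14 - 1*3, -27)) = -5*(-28 + 8*(14 - 1*3))*(3 - (-28 + 8*(14 - 1*3)))/4 = -5*(-28 + 8*(14 - 3))*(3 - (-28 + 8*(14 - 3)))/4 = -5*(-28 + 8*11)*(3 - (-28 + 8*11))/4 = -5*(-28 + 88)*(3 - (-28 + 88))/4 = -5*60*(3 - 1*60)/4 = -5*60*(3 - 60)/4 = -5*60*(-57)/4 = -1*(-4275) = 4275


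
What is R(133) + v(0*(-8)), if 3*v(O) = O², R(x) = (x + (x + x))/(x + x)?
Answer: 3/2 ≈ 1.5000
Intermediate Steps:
R(x) = 3/2 (R(x) = (x + 2*x)/((2*x)) = (3*x)*(1/(2*x)) = 3/2)
v(O) = O²/3
R(133) + v(0*(-8)) = 3/2 + (0*(-8))²/3 = 3/2 + (⅓)*0² = 3/2 + (⅓)*0 = 3/2 + 0 = 3/2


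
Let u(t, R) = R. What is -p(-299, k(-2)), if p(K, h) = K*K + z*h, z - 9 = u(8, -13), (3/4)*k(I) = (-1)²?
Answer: -268187/3 ≈ -89396.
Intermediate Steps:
k(I) = 4/3 (k(I) = (4/3)*(-1)² = (4/3)*1 = 4/3)
z = -4 (z = 9 - 13 = -4)
p(K, h) = K² - 4*h (p(K, h) = K*K - 4*h = K² - 4*h)
-p(-299, k(-2)) = -((-299)² - 4*4/3) = -(89401 - 16/3) = -1*268187/3 = -268187/3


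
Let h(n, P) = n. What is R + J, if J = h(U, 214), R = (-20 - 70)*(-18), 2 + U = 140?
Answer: 1758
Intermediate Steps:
U = 138 (U = -2 + 140 = 138)
R = 1620 (R = -90*(-18) = 1620)
J = 138
R + J = 1620 + 138 = 1758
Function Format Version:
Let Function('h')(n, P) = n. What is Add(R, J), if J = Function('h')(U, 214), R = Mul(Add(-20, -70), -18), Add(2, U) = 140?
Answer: 1758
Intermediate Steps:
U = 138 (U = Add(-2, 140) = 138)
R = 1620 (R = Mul(-90, -18) = 1620)
J = 138
Add(R, J) = Add(1620, 138) = 1758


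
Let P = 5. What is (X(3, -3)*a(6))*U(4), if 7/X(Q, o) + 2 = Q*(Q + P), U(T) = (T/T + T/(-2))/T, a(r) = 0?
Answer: 0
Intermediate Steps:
U(T) = (1 - T/2)/T (U(T) = (1 + T*(-½))/T = (1 - T/2)/T)
X(Q, o) = 7/(-2 + Q*(5 + Q)) (X(Q, o) = 7/(-2 + Q*(Q + 5)) = 7/(-2 + Q*(5 + Q)))
(X(3, -3)*a(6))*U(4) = ((7/(-2 + 3² + 5*3))*0)*((½)*(2 - 1*4)/4) = ((7/(-2 + 9 + 15))*0)*((½)*(¼)*(2 - 4)) = ((7/22)*0)*((½)*(¼)*(-2)) = ((7*(1/22))*0)*(-¼) = ((7/22)*0)*(-¼) = 0*(-¼) = 0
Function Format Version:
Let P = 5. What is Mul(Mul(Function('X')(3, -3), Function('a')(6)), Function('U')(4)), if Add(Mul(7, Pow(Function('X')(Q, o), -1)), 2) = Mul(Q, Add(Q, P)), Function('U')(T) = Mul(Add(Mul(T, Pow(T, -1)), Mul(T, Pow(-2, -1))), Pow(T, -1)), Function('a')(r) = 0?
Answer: 0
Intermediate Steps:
Function('U')(T) = Mul(Pow(T, -1), Add(1, Mul(Rational(-1, 2), T))) (Function('U')(T) = Mul(Add(1, Mul(T, Rational(-1, 2))), Pow(T, -1)) = Mul(Add(1, Mul(Rational(-1, 2), T)), Pow(T, -1)) = Mul(Pow(T, -1), Add(1, Mul(Rational(-1, 2), T))))
Function('X')(Q, o) = Mul(7, Pow(Add(-2, Mul(Q, Add(5, Q))), -1)) (Function('X')(Q, o) = Mul(7, Pow(Add(-2, Mul(Q, Add(Q, 5))), -1)) = Mul(7, Pow(Add(-2, Mul(Q, Add(5, Q))), -1)))
Mul(Mul(Function('X')(3, -3), Function('a')(6)), Function('U')(4)) = Mul(Mul(Mul(7, Pow(Add(-2, Pow(3, 2), Mul(5, 3)), -1)), 0), Mul(Rational(1, 2), Pow(4, -1), Add(2, Mul(-1, 4)))) = Mul(Mul(Mul(7, Pow(Add(-2, 9, 15), -1)), 0), Mul(Rational(1, 2), Rational(1, 4), Add(2, -4))) = Mul(Mul(Mul(7, Pow(22, -1)), 0), Mul(Rational(1, 2), Rational(1, 4), -2)) = Mul(Mul(Mul(7, Rational(1, 22)), 0), Rational(-1, 4)) = Mul(Mul(Rational(7, 22), 0), Rational(-1, 4)) = Mul(0, Rational(-1, 4)) = 0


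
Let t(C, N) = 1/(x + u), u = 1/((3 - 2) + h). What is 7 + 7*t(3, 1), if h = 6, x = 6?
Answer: 350/43 ≈ 8.1395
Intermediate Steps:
u = 1/7 (u = 1/((3 - 2) + 6) = 1/(1 + 6) = 1/7 ≈ 0.14286)
t(C, N) = 7/43 (t(C, N) = 1/(6 + 1/7) = 1/(43/7) = 7/43)
7 + 7*t(3, 1) = 7 + 7*(7/43) = 7 + 49/43 = 350/43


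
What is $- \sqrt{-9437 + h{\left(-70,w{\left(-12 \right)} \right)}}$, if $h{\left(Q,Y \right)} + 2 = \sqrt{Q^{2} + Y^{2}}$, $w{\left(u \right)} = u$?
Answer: $- i \sqrt{9439 - 2 \sqrt{1261}} \approx - 96.788 i$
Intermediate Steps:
$h{\left(Q,Y \right)} = -2 + \sqrt{Q^{2} + Y^{2}}$
$- \sqrt{-9437 + h{\left(-70,w{\left(-12 \right)} \right)}} = - \sqrt{-9437 - \left(2 - \sqrt{\left(-70\right)^{2} + \left(-12\right)^{2}}\right)} = - \sqrt{-9437 - \left(2 - \sqrt{4900 + 144}\right)} = - \sqrt{-9437 - \left(2 - \sqrt{5044}\right)} = - \sqrt{-9437 - \left(2 - 2 \sqrt{1261}\right)} = - \sqrt{-9439 + 2 \sqrt{1261}}$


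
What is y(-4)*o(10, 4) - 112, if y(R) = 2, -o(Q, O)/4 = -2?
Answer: -96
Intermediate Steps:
o(Q, O) = 8 (o(Q, O) = -4*(-2) = 8)
y(-4)*o(10, 4) - 112 = 2*8 - 112 = 16 - 112 = -96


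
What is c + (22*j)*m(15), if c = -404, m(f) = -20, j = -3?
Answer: 916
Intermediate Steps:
c + (22*j)*m(15) = -404 + (22*(-3))*(-20) = -404 - 66*(-20) = -404 + 1320 = 916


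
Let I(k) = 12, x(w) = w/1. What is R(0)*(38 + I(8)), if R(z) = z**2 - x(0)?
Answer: 0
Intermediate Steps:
x(w) = w (x(w) = w*1 = w)
R(z) = z**2 (R(z) = z**2 - 1*0 = z**2 + 0 = z**2)
R(0)*(38 + I(8)) = 0**2*(38 + 12) = 0*50 = 0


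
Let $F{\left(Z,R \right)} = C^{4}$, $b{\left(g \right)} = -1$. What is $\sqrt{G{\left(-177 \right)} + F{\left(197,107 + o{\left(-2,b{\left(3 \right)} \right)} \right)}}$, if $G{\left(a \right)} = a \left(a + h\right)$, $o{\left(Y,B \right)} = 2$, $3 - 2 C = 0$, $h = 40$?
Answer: $\frac{\sqrt{388065}}{4} \approx 155.74$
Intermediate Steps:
$C = \frac{3}{2}$ ($C = \frac{3}{2} - 0 = \frac{3}{2} + 0 = \frac{3}{2} \approx 1.5$)
$F{\left(Z,R \right)} = \frac{81}{16}$ ($F{\left(Z,R \right)} = \left(\frac{3}{2}\right)^{4} = \frac{81}{16}$)
$G{\left(a \right)} = a \left(40 + a\right)$ ($G{\left(a \right)} = a \left(a + 40\right) = a \left(40 + a\right)$)
$\sqrt{G{\left(-177 \right)} + F{\left(197,107 + o{\left(-2,b{\left(3 \right)} \right)} \right)}} = \sqrt{- 177 \left(40 - 177\right) + \frac{81}{16}} = \sqrt{\left(-177\right) \left(-137\right) + \frac{81}{16}} = \sqrt{24249 + \frac{81}{16}} = \sqrt{\frac{388065}{16}} = \frac{\sqrt{388065}}{4}$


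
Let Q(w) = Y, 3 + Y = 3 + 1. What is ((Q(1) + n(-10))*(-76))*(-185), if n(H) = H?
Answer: -126540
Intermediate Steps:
Y = 1 (Y = -3 + (3 + 1) = -3 + 4 = 1)
Q(w) = 1
((Q(1) + n(-10))*(-76))*(-185) = ((1 - 10)*(-76))*(-185) = -9*(-76)*(-185) = 684*(-185) = -126540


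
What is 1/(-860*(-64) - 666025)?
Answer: -1/610985 ≈ -1.6367e-6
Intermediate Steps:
1/(-860*(-64) - 666025) = 1/(55040 - 666025) = 1/(-610985) = -1/610985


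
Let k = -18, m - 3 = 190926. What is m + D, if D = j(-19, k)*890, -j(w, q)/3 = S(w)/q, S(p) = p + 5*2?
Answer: 189594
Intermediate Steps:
m = 190929 (m = 3 + 190926 = 190929)
S(p) = 10 + p (S(p) = p + 10 = 10 + p)
j(w, q) = -3*(10 + w)/q
D = -1335 (D = (3*(-10 - 1*(-19))/(-18))*890 = (3*(-1/18)*(-10 + 19))*890 = (3*(-1/18)*9)*890 = -3/2*890 = -1335)
m + D = 190929 - 1335 = 189594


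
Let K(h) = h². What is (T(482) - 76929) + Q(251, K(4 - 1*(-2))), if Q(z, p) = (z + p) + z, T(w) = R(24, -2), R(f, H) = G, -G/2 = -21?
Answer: -76349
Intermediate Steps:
G = 42 (G = -2*(-21) = 42)
R(f, H) = 42
T(w) = 42
Q(z, p) = p + 2*z (Q(z, p) = (p + z) + z = p + 2*z)
(T(482) - 76929) + Q(251, K(4 - 1*(-2))) = (42 - 76929) + ((4 - 1*(-2))² + 2*251) = -76887 + ((4 + 2)² + 502) = -76887 + (6² + 502) = -76887 + (36 + 502) = -76887 + 538 = -76349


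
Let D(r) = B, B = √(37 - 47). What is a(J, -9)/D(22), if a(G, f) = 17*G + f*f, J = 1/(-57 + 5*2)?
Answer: -379*I*√10/47 ≈ -25.5*I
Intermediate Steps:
B = I*√10 (B = √(-10) = I*√10 ≈ 3.1623*I)
D(r) = I*√10
J = -1/47 (J = 1/(-57 + 10) = 1/(-47) = -1/47 ≈ -0.021277)
a(G, f) = f² + 17*G (a(G, f) = 17*G + f² = f² + 17*G)
a(J, -9)/D(22) = ((-9)² + 17*(-1/47))/((I*√10)) = (81 - 17/47)*(-I*√10/10) = 3790*(-I*√10/10)/47 = -379*I*√10/47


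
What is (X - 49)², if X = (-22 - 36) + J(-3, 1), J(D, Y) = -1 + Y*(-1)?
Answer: 11881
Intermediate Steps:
J(D, Y) = -1 - Y
X = -60 (X = (-22 - 36) + (-1 - 1*1) = -58 + (-1 - 1) = -58 - 2 = -60)
(X - 49)² = (-60 - 49)² = (-109)² = 11881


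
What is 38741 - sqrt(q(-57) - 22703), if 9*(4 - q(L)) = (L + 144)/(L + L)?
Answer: 38741 - I*sqrt(294995102)/114 ≈ 38741.0 - 150.66*I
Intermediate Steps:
q(L) = 4 - (144 + L)/(18*L) (q(L) = 4 - (L + 144)/(9*(L + L)) = 4 - (144 + L)/(9*(2*L)) = 4 - (144 + L)*1/(2*L)/9 = 4 - (144 + L)/(18*L))
38741 - sqrt(q(-57) - 22703) = 38741 - sqrt((71/18 - 8/(-57)) - 22703) = 38741 - sqrt((71/18 - 8*(-1/57)) - 22703) = 38741 - sqrt((71/18 + 8/57) - 22703) = 38741 - sqrt(1397/342 - 22703) = 38741 - sqrt(-7763029/342) = 38741 - I*sqrt(294995102)/114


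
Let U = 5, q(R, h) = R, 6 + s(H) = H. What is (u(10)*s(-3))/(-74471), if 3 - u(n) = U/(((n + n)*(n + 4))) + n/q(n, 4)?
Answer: 999/4170376 ≈ 0.00023955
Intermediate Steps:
s(H) = -6 + H
u(n) = 2 - 5/(2*n*(4 + n)) (u(n) = 3 - (5/(((n + n)*(n + 4))) + n/n) = 3 - (5/(((2*n)*(4 + n))) + 1) = 3 - (5/((2*n*(4 + n))) + 1) = 3 - (5*(1/(2*n*(4 + n))) + 1) = 3 - (5/(2*n*(4 + n)) + 1) = 3 - (1 + 5/(2*n*(4 + n))) = 3 + (-1 - 5/(2*n*(4 + n))) = 2 - 5/(2*n*(4 + n)))
(u(10)*s(-3))/(-74471) = (((½)*(-5 + 4*10² + 16*10)/(10*(4 + 10)))*(-6 - 3))/(-74471) = (((½)*(⅒)*(-5 + 4*100 + 160)/14)*(-9))*(-1/74471) = (((½)*(⅒)*(1/14)*(-5 + 400 + 160))*(-9))*(-1/74471) = (((½)*(⅒)*(1/14)*555)*(-9))*(-1/74471) = ((111/56)*(-9))*(-1/74471) = -999/56*(-1/74471) = 999/4170376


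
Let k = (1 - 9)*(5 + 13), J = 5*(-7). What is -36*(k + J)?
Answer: 6444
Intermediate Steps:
J = -35
k = -144 (k = -8*18 = -144)
-36*(k + J) = -36*(-144 - 35) = -36*(-179) = 6444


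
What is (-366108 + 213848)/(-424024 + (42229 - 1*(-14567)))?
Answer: 38065/91807 ≈ 0.41462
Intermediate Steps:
(-366108 + 213848)/(-424024 + (42229 - 1*(-14567))) = -152260/(-424024 + (42229 + 14567)) = -152260/(-424024 + 56796) = -152260/(-367228) = -152260*(-1/367228) = 38065/91807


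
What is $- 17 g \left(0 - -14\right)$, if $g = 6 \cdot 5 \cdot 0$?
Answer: $0$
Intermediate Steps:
$g = 0$ ($g = 6 \cdot 0 = 0$)
$- 17 g \left(0 - -14\right) = \left(-17\right) 0 \left(0 - -14\right) = 0 \left(0 + 14\right) = 0 \cdot 14 = 0$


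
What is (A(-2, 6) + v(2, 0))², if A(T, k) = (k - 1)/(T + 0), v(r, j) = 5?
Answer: 25/4 ≈ 6.2500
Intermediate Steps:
A(T, k) = (-1 + k)/T
(A(-2, 6) + v(2, 0))² = ((-1 + 6)/(-2) + 5)² = (-½*5 + 5)² = (-5/2 + 5)² = (5/2)² = 25/4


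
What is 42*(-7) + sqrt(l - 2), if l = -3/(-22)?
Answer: -294 + I*sqrt(902)/22 ≈ -294.0 + 1.3652*I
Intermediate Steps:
l = 3/22 (l = -3*(-1/22) = 3/22 ≈ 0.13636)
42*(-7) + sqrt(l - 2) = 42*(-7) + sqrt(3/22 - 2) = -294 + sqrt(-41/22) = -294 + I*sqrt(902)/22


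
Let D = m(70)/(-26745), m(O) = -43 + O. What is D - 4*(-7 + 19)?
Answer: -427929/8915 ≈ -48.001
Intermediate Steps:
D = -9/8915 (D = (-43 + 70)/(-26745) = 27*(-1/26745) = -9/8915 ≈ -0.0010095)
D - 4*(-7 + 19) = -9/8915 - 4*(-7 + 19) = -9/8915 - 4*12 = -9/8915 - 48 = -427929/8915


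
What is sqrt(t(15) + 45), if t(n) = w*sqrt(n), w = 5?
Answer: sqrt(45 + 5*sqrt(15)) ≈ 8.0228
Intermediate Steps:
t(n) = 5*sqrt(n)
sqrt(t(15) + 45) = sqrt(5*sqrt(15) + 45) = sqrt(45 + 5*sqrt(15))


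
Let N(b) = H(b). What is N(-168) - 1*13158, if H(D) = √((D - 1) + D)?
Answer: -13158 + I*√337 ≈ -13158.0 + 18.358*I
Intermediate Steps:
H(D) = √(-1 + 2*D) (H(D) = √((-1 + D) + D) = √(-1 + 2*D))
N(b) = √(-1 + 2*b)
N(-168) - 1*13158 = √(-1 + 2*(-168)) - 1*13158 = √(-1 - 336) - 13158 = √(-337) - 13158 = I*√337 - 13158 = -13158 + I*√337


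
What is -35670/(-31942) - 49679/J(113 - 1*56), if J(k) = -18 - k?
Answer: 794760934/1197825 ≈ 663.50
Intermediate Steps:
-35670/(-31942) - 49679/J(113 - 1*56) = -35670/(-31942) - 49679/(-18 - (113 - 1*56)) = -35670*(-1/31942) - 49679/(-18 - (113 - 56)) = 17835/15971 - 49679/(-18 - 1*57) = 17835/15971 - 49679/(-18 - 57) = 17835/15971 - 49679/(-75) = 17835/15971 - 49679*(-1/75) = 17835/15971 + 49679/75 = 794760934/1197825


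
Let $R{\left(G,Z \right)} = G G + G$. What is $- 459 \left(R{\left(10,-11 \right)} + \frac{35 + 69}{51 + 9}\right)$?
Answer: $- \frac{256428}{5} \approx -51286.0$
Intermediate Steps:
$R{\left(G,Z \right)} = G + G^{2}$ ($R{\left(G,Z \right)} = G^{2} + G = G + G^{2}$)
$- 459 \left(R{\left(10,-11 \right)} + \frac{35 + 69}{51 + 9}\right) = - 459 \left(10 \left(1 + 10\right) + \frac{35 + 69}{51 + 9}\right) = - 459 \left(10 \cdot 11 + \frac{104}{60}\right) = - 459 \left(110 + 104 \cdot \frac{1}{60}\right) = - 459 \left(110 + \frac{26}{15}\right) = \left(-459\right) \frac{1676}{15} = - \frac{256428}{5}$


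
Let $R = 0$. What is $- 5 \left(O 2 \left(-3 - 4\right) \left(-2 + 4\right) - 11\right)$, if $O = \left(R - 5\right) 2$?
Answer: $-1345$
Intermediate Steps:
$O = -10$ ($O = \left(0 - 5\right) 2 = \left(-5\right) 2 = -10$)
$- 5 \left(O 2 \left(-3 - 4\right) \left(-2 + 4\right) - 11\right) = - 5 \left(\left(-10\right) 2 \left(-3 - 4\right) \left(-2 + 4\right) - 11\right) = - 5 \left(- 20 \left(\left(-7\right) 2\right) - 11\right) = - 5 \left(\left(-20\right) \left(-14\right) - 11\right) = - 5 \left(280 - 11\right) = \left(-5\right) 269 = -1345$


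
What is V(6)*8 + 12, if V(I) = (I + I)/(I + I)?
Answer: 20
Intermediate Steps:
V(I) = 1 (V(I) = (2*I)/((2*I)) = (2*I)*(1/(2*I)) = 1)
V(6)*8 + 12 = 1*8 + 12 = 8 + 12 = 20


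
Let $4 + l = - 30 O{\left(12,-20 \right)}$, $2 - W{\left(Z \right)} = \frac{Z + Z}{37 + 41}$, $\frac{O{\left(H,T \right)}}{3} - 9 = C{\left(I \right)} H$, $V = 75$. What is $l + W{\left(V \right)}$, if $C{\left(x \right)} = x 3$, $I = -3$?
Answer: $\frac{115779}{13} \approx 8906.1$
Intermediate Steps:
$C{\left(x \right)} = 3 x$
$O{\left(H,T \right)} = 27 - 27 H$ ($O{\left(H,T \right)} = 27 + 3 \cdot 3 \left(-3\right) H = 27 + 3 \left(- 9 H\right) = 27 - 27 H$)
$W{\left(Z \right)} = 2 - \frac{Z}{39}$ ($W{\left(Z \right)} = 2 - \frac{Z + Z}{37 + 41} = 2 - \frac{2 Z}{78} = 2 - 2 Z \frac{1}{78} = 2 - \frac{Z}{39}$)
$l = 8906$ ($l = -4 - 30 \left(27 - 324\right) = -4 - -8910 = -4 + 8910 = 8906$)
$l + W{\left(V \right)} = 8906 + \left(2 - \frac{25}{13}\right) = 8906 + \frac{1}{13} = \frac{115779}{13}$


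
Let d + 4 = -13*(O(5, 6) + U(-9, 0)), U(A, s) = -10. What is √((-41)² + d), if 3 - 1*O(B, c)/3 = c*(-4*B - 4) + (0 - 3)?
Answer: I*√4043 ≈ 63.585*I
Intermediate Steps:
O(B, c) = 18 - 3*c*(-4 - 4*B) (O(B, c) = 9 - 3*(c*(-4*B - 4) + (0 - 3)) = 9 - 3*(c*(-4 - 4*B) - 3) = 9 - 3*(-3 + c*(-4 - 4*B)) = 9 + (9 - 3*c*(-4 - 4*B)) = 18 - 3*c*(-4 - 4*B))
d = -5724 (d = -4 - 13*((18 + 12*6 + 12*5*6) - 10) = -4 - 13*((18 + 72 + 360) - 10) = -4 - 13*(450 - 10) = -4 - 13*440 = -4 - 5720 = -5724)
√((-41)² + d) = √((-41)² - 5724) = √(1681 - 5724) = √(-4043) = I*√4043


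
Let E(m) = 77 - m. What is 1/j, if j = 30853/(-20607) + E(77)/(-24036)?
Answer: -20607/30853 ≈ -0.66791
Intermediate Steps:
j = -30853/20607 (j = 30853/(-20607) + (77 - 1*77)/(-24036) = 30853*(-1/20607) + (77 - 77)*(-1/24036) = -30853/20607 + 0*(-1/24036) = -30853/20607 + 0 = -30853/20607 ≈ -1.4972)
1/j = 1/(-30853/20607) = -20607/30853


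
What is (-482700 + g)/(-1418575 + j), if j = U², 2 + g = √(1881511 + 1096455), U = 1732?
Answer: -482702/1581249 + √2977966/1581249 ≈ -0.30417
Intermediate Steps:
g = -2 + √2977966 (g = -2 + √(1881511 + 1096455) = -2 + √2977966 ≈ 1723.7)
j = 2999824 (j = 1732² = 2999824)
(-482700 + g)/(-1418575 + j) = (-482700 + (-2 + √2977966))/(-1418575 + 2999824) = (-482702 + √2977966)/1581249 = (-482702 + √2977966)*(1/1581249) = -482702/1581249 + √2977966/1581249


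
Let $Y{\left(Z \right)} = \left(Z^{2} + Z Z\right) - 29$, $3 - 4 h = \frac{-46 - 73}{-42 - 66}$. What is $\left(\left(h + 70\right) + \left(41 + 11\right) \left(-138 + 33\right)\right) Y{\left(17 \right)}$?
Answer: $- \frac{142024775}{48} \approx -2.9588 \cdot 10^{6}$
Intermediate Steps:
$h = \frac{205}{432}$ ($h = \frac{3}{4} - \frac{\left(-46 - 73\right) \frac{1}{-42 - 66}}{4} = \frac{3}{4} - \frac{\left(-119\right) \frac{1}{-108}}{4} = \frac{3}{4} - \frac{\left(-119\right) \left(- \frac{1}{108}\right)}{4} = \frac{3}{4} - \frac{119}{432} = \frac{205}{432} \approx 0.47454$)
$Y{\left(Z \right)} = -29 + 2 Z^{2}$ ($Y{\left(Z \right)} = \left(Z^{2} + Z^{2}\right) - 29 = 2 Z^{2} - 29 = -29 + 2 Z^{2}$)
$\left(\left(h + 70\right) + \left(41 + 11\right) \left(-138 + 33\right)\right) Y{\left(17 \right)} = \left(\left(\frac{205}{432} + 70\right) + \left(41 + 11\right) \left(-138 + 33\right)\right) \left(-29 + 2 \cdot 17^{2}\right) = \left(\frac{30445}{432} + 52 \left(-105\right)\right) \left(-29 + 2 \cdot 289\right) = \left(\frac{30445}{432} - 5460\right) \left(-29 + 578\right) = \left(- \frac{2328275}{432}\right) 549 = - \frac{142024775}{48}$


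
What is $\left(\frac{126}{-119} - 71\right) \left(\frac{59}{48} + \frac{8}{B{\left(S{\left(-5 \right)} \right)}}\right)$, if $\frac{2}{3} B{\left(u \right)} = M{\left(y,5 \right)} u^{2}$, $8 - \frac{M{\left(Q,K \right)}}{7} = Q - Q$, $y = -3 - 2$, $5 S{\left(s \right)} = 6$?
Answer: $- \frac{685475}{7344} \approx -93.338$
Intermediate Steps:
$S{\left(s \right)} = \frac{6}{5}$ ($S{\left(s \right)} = \frac{1}{5} \cdot 6 = \frac{6}{5}$)
$y = -5$ ($y = -3 - 2 = -5$)
$M{\left(Q,K \right)} = 56$ ($M{\left(Q,K \right)} = 56 - 7 \left(Q - Q\right) = 56 - 0 = 56 + 0 = 56$)
$B{\left(u \right)} = 84 u^{2}$ ($B{\left(u \right)} = \frac{3 \cdot 56 u^{2}}{2} = 84 u^{2}$)
$\left(\frac{126}{-119} - 71\right) \left(\frac{59}{48} + \frac{8}{B{\left(S{\left(-5 \right)} \right)}}\right) = \left(\frac{126}{-119} - 71\right) \left(\frac{59}{48} + \frac{8}{84 \left(\frac{6}{5}\right)^{2}}\right) = \left(126 \left(- \frac{1}{119}\right) - 71\right) \left(59 \cdot \frac{1}{48} + \frac{8}{84 \cdot \frac{36}{25}}\right) = \left(- \frac{18}{17} - 71\right) \left(\frac{59}{48} + \frac{8}{\frac{3024}{25}}\right) = - \frac{1225 \left(\frac{59}{48} + 8 \cdot \frac{25}{3024}\right)}{17} = - \frac{1225 \left(\frac{59}{48} + \frac{25}{378}\right)}{17} = \left(- \frac{1225}{17}\right) \frac{3917}{3024} = - \frac{685475}{7344}$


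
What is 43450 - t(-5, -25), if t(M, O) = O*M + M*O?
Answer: 43200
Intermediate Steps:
t(M, O) = 2*M*O (t(M, O) = M*O + M*O = 2*M*O)
43450 - t(-5, -25) = 43450 - 2*(-5)*(-25) = 43450 - 1*250 = 43450 - 250 = 43200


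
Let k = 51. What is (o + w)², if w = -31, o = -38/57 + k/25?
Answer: 4937284/5625 ≈ 877.74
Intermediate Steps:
o = 103/75 (o = -38/57 + 51/25 = -38*1/57 + 51*(1/25) = -⅔ + 51/25 = 103/75 ≈ 1.3733)
(o + w)² = (103/75 - 31)² = (-2222/75)² = 4937284/5625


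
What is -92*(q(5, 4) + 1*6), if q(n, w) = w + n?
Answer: -1380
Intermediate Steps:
q(n, w) = n + w
-92*(q(5, 4) + 1*6) = -92*((5 + 4) + 1*6) = -92*(9 + 6) = -92*15 = -1380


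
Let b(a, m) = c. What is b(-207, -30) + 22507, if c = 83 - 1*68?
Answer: 22522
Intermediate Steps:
c = 15 (c = 83 - 68 = 15)
b(a, m) = 15
b(-207, -30) + 22507 = 15 + 22507 = 22522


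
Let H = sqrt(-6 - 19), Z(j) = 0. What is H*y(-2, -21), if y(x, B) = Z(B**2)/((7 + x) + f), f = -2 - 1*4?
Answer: 0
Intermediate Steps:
f = -6 (f = -2 - 4 = -6)
H = 5*I (H = sqrt(-25) = 5*I ≈ 5.0*I)
y(x, B) = 0 (y(x, B) = 0/((7 + x) - 6) = 0/(1 + x) = 0)
H*y(-2, -21) = (5*I)*0 = 0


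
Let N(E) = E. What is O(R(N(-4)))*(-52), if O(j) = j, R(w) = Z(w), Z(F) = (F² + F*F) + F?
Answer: -1456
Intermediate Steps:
Z(F) = F + 2*F² (Z(F) = (F² + F²) + F = 2*F² + F = F + 2*F²)
R(w) = w*(1 + 2*w)
O(R(N(-4)))*(-52) = -4*(1 + 2*(-4))*(-52) = -4*(1 - 8)*(-52) = -4*(-7)*(-52) = 28*(-52) = -1456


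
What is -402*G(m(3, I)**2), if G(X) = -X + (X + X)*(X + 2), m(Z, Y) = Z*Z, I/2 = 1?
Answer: -5372730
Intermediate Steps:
I = 2 (I = 2*1 = 2)
m(Z, Y) = Z**2
G(X) = -X + 2*X*(2 + X) (G(X) = -X + (2*X)*(2 + X) = -X + 2*X*(2 + X))
-402*G(m(3, I)**2) = -402*(3**2)**2*(3 + 2*(3**2)**2) = -402*9**2*(3 + 2*9**2) = -32562*(3 + 2*81) = -32562*(3 + 162) = -32562*165 = -402*13365 = -5372730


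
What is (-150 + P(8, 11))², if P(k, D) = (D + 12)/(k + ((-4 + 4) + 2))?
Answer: 2181529/100 ≈ 21815.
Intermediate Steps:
P(k, D) = (12 + D)/(2 + k) (P(k, D) = (12 + D)/(k + (0 + 2)) = (12 + D)/(k + 2) = (12 + D)/(2 + k))
(-150 + P(8, 11))² = (-150 + (12 + 11)/(2 + 8))² = (-150 + 23/10)² = (-1477/10)² = 2181529/100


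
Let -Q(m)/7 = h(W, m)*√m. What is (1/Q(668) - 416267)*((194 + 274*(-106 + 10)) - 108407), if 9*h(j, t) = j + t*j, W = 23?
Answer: 55994988039 + 403551*√167/11991602 ≈ 5.5995e+10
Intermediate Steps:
h(j, t) = j/9 + j*t/9 (h(j, t) = (j + t*j)/9 = (j + j*t)/9 = j/9 + j*t/9)
Q(m) = -7*√m*(23/9 + 23*m/9) (Q(m) = -7*(⅑)*23*(1 + m)*√m = -7*(23/9 + 23*m/9)*√m = -7*√m*(23/9 + 23*m/9))
(1/Q(668) - 416267)*((194 + 274*(-106 + 10)) - 108407) = (1/(161*√668*(-1 - 1*668)/9) - 416267)*((194 + 274*(-106 + 10)) - 108407) = (1/(161*(2*√167)*(-1 - 668)/9) - 416267)*((194 + 274*(-96)) - 108407) = (1/((161/9)*(2*√167)*(-669)) - 416267)*((194 - 26304) - 108407) = (1/(-71806*√167/3) - 416267)*(-26110 - 108407) = (-3*√167/11991602 - 416267)*(-134517) = (-416267 - 3*√167/11991602)*(-134517) = 55994988039 + 403551*√167/11991602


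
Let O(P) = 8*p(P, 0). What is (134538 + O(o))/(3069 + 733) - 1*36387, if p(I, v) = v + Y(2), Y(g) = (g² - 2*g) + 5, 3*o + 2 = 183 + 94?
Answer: -69104398/1901 ≈ -36352.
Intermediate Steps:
o = 275/3 (o = -⅔ + (183 + 94)/3 = -⅔ + (⅓)*277 = -⅔ + 277/3 = 275/3 ≈ 91.667)
Y(g) = 5 + g² - 2*g
p(I, v) = 5 + v (p(I, v) = v + (5 + 2² - 2*2) = v + (5 + 4 - 4) = v + 5 = 5 + v)
O(P) = 40 (O(P) = 8*(5 + 0) = 8*5 = 40)
(134538 + O(o))/(3069 + 733) - 1*36387 = (134538 + 40)/(3069 + 733) - 1*36387 = 134578/3802 - 36387 = 134578*(1/3802) - 36387 = 67289/1901 - 36387 = -69104398/1901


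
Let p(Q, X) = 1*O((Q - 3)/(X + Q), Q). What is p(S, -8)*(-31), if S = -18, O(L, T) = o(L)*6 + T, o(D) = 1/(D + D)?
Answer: 3100/7 ≈ 442.86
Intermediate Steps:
o(D) = 1/(2*D)
O(L, T) = T + 3/L (O(L, T) = (1/(2*L))*6 + T = 3/L + T = T + 3/L)
p(Q, X) = Q + 3*(Q + X)/(-3 + Q) (p(Q, X) = 1*(Q + 3/(((Q - 3)/(X + Q)))) = 1*(Q + 3/(((-3 + Q)/(Q + X)))) = 1*(Q + 3*((Q + X)/(-3 + Q))) = 1*(Q + 3*(Q + X)/(-3 + Q)) = Q + 3*(Q + X)/(-3 + Q))
p(S, -8)*(-31) = (((-18)² + 3*(-8))/(-3 - 18))*(-31) = ((324 - 24)/(-21))*(-31) = -1/21*300*(-31) = -100/7*(-31) = 3100/7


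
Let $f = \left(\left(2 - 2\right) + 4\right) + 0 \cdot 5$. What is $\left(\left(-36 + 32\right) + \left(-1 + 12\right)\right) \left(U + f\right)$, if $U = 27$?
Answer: $217$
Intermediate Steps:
$f = 4$ ($f = \left(0 + 4\right) + 0 = 4 + 0 = 4$)
$\left(\left(-36 + 32\right) + \left(-1 + 12\right)\right) \left(U + f\right) = \left(\left(-36 + 32\right) + \left(-1 + 12\right)\right) \left(27 + 4\right) = \left(-4 + 11\right) 31 = 7 \cdot 31 = 217$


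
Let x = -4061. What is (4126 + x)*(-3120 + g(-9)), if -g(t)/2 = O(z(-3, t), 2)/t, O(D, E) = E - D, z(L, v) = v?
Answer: -1823770/9 ≈ -2.0264e+5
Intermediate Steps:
g(t) = -2*(2 - t)/t
(4126 + x)*(-3120 + g(-9)) = (4126 - 4061)*(-3120 + (2 - 4/(-9))) = 65*(-3120 + (2 - 4*(-⅑))) = 65*(-3120 + (2 + 4/9)) = 65*(-3120 + 22/9) = 65*(-28058/9) = -1823770/9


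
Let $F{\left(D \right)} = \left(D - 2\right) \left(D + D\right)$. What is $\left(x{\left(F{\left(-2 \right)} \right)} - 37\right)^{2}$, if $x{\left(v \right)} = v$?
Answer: $441$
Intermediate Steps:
$F{\left(D \right)} = 2 D \left(-2 + D\right)$ ($F{\left(D \right)} = \left(-2 + D\right) 2 D = 2 D \left(-2 + D\right)$)
$\left(x{\left(F{\left(-2 \right)} \right)} - 37\right)^{2} = \left(2 \left(-2\right) \left(-2 - 2\right) - 37\right)^{2} = \left(2 \left(-2\right) \left(-4\right) - 37\right)^{2} = \left(16 - 37\right)^{2} = \left(-21\right)^{2} = 441$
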